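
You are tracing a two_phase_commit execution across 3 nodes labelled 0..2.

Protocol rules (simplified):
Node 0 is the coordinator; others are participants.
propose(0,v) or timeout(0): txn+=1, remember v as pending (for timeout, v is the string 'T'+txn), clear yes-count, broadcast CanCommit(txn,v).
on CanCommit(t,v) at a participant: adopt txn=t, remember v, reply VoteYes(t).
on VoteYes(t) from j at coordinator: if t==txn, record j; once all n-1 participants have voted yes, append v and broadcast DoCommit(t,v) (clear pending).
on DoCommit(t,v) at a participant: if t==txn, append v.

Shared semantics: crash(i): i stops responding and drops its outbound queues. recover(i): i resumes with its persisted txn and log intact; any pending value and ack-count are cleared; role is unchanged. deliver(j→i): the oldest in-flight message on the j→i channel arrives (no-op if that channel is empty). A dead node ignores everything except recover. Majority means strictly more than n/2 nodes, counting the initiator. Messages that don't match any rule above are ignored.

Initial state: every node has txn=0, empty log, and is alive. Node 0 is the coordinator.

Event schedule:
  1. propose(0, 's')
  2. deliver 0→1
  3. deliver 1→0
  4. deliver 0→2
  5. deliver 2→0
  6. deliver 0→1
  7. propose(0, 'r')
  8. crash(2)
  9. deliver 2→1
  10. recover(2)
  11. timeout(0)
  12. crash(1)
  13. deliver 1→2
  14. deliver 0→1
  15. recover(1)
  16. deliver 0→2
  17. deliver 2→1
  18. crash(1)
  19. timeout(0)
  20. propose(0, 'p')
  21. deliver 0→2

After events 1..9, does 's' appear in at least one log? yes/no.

yes

[1] propose(0,'s') → N0(coor t1 [-])
[2] deliver 0→1 → N1(part t1 [-])
[3] deliver 1→0 → ∅
[4] deliver 0→2 → N2(part t1 [-])
[5] deliver 2→0 → N0(coor t1 [s])
[6] deliver 0→1 → N1(part t1 [s])
[7] propose(0,'r') → N0(coor t2 [s])
[8] crash(2) → N2(✗part t1 [-])
[9] deliver 2→1 → ∅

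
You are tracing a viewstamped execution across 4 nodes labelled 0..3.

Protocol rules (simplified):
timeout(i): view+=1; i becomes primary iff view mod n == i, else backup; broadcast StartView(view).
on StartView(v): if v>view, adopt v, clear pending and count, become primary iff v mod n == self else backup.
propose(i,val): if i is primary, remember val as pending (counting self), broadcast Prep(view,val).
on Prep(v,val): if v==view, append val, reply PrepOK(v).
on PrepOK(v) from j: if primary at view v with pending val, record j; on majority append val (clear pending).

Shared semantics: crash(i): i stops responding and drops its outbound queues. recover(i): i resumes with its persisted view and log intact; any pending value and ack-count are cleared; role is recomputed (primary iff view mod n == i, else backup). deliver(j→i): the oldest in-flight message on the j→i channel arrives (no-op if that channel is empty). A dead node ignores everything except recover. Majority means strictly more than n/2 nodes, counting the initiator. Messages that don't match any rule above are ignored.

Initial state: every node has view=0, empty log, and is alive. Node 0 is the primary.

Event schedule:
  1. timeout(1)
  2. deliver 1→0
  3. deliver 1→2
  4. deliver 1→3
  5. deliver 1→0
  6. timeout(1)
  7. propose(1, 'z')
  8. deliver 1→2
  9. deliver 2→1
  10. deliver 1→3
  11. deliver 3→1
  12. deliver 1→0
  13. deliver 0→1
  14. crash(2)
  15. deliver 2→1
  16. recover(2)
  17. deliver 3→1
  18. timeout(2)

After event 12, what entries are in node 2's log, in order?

empty

1. timeout(1):  <1:prim v1 ->
2. deliver 1→0:  <0:back v1 ->
3. deliver 1→2:  <2:back v1 ->
4. deliver 1→3:  <3:back v1 ->
5. deliver 1→0:  nop
6. timeout(1):  <1:back v2 ->
7. propose(1,'z'):  nop
8. deliver 1→2:  <2:prim v2 ->
9. deliver 2→1:  nop
10. deliver 1→3:  <3:back v2 ->
11. deliver 3→1:  nop
12. deliver 1→0:  <0:back v2 ->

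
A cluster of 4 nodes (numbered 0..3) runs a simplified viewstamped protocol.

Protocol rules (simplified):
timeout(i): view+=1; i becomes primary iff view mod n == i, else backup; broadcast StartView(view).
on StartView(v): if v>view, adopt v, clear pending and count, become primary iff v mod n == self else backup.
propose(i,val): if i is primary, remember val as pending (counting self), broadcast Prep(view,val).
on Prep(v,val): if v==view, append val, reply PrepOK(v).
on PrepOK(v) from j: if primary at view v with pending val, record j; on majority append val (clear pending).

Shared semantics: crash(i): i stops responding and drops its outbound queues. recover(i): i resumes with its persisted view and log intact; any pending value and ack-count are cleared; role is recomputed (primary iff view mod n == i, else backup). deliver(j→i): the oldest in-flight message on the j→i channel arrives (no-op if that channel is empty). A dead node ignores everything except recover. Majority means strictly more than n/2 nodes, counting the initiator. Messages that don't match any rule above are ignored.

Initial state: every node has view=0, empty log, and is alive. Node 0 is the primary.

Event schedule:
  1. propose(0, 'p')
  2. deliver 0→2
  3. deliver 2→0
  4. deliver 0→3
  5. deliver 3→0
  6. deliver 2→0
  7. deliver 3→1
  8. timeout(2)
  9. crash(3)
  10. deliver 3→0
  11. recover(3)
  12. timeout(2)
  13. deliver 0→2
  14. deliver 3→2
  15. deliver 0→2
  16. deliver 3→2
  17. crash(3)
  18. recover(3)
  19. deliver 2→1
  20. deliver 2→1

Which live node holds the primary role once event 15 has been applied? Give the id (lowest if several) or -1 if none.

0

[1] propose(0,'p') → ∅
[2] deliver 0→2 → N2(back v0 [p])
[3] deliver 2→0 → ∅
[4] deliver 0→3 → N3(back v0 [p])
[5] deliver 3→0 → N0(prim v0 [p])
[6] deliver 2→0 → ∅
[7] deliver 3→1 → ∅
[8] timeout(2) → N2(back v1 [p])
[9] crash(3) → N3(✗back v0 [p])
[10] deliver 3→0 → ∅
[11] recover(3) → N3(back v0 [p])
[12] timeout(2) → N2(prim v2 [p])
[13] deliver 0→2 → ∅
[14] deliver 3→2 → ∅
[15] deliver 0→2 → ∅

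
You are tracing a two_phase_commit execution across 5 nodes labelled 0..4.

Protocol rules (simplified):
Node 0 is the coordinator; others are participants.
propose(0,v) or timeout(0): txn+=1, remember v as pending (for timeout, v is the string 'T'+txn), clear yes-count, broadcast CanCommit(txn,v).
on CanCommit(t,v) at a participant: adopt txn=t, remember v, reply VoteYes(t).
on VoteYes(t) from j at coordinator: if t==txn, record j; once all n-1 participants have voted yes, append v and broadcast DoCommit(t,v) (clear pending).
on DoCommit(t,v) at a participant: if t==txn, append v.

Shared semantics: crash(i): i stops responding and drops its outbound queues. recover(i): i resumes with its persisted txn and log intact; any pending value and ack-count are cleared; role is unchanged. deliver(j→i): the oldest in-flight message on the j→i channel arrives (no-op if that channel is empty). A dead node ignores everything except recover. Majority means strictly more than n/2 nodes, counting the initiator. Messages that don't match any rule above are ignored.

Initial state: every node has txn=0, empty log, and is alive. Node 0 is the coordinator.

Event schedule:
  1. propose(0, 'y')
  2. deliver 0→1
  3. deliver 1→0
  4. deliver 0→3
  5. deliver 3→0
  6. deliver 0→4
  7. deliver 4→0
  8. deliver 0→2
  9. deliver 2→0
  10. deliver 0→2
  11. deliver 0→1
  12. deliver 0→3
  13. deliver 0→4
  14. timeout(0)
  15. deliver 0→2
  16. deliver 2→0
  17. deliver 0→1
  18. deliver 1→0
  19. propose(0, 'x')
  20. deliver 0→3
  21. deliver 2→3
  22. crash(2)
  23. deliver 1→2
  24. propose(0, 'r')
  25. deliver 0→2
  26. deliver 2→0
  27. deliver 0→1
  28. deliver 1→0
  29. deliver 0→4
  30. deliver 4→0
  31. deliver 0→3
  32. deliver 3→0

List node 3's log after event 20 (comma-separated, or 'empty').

[1] propose(0,'y') → N0(coor t1 [-])
[2] deliver 0→1 → N1(part t1 [-])
[3] deliver 1→0 → ∅
[4] deliver 0→3 → N3(part t1 [-])
[5] deliver 3→0 → ∅
[6] deliver 0→4 → N4(part t1 [-])
[7] deliver 4→0 → ∅
[8] deliver 0→2 → N2(part t1 [-])
[9] deliver 2→0 → N0(coor t1 [y])
[10] deliver 0→2 → N2(part t1 [y])
[11] deliver 0→1 → N1(part t1 [y])
[12] deliver 0→3 → N3(part t1 [y])
[13] deliver 0→4 → N4(part t1 [y])
[14] timeout(0) → N0(coor t2 [y])
[15] deliver 0→2 → N2(part t2 [y])
[16] deliver 2→0 → ∅
[17] deliver 0→1 → N1(part t2 [y])
[18] deliver 1→0 → ∅
[19] propose(0,'x') → N0(coor t3 [y])
[20] deliver 0→3 → N3(part t2 [y])

y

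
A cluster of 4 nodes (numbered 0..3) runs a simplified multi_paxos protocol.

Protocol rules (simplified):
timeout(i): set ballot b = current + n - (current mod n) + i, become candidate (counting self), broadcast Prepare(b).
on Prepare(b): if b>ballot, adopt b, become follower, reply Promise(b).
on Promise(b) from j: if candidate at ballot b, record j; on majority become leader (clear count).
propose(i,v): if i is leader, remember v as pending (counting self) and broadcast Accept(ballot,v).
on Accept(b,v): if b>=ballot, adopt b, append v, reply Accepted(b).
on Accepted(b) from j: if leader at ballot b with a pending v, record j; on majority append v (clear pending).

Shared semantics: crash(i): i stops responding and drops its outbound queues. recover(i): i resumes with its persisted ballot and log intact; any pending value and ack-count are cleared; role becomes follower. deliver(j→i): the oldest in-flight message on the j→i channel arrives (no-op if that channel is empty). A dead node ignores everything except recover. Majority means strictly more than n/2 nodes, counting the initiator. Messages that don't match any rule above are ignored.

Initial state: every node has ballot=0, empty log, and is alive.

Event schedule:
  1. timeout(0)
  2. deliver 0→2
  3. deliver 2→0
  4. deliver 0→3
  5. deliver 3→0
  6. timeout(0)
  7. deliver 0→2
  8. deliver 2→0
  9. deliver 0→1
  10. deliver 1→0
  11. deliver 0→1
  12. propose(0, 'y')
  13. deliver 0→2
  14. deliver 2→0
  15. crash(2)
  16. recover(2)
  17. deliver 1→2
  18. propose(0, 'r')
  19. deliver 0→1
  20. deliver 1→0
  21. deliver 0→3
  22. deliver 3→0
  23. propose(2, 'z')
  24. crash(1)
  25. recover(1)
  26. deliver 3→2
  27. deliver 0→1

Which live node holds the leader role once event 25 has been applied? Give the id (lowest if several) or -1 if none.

after 1 — timeout(0): n0:cand/b4/[-]
after 2 — deliver 0→2: n2:foll/b4/[-]
after 3 — deliver 2→0: ·
after 4 — deliver 0→3: n3:foll/b4/[-]
after 5 — deliver 3→0: n0:lead/b4/[-]
after 6 — timeout(0): n0:cand/b8/[-]
after 7 — deliver 0→2: n2:foll/b8/[-]
after 8 — deliver 2→0: ·
after 9 — deliver 0→1: n1:foll/b4/[-]
after 10 — deliver 1→0: ·
after 11 — deliver 0→1: n1:foll/b8/[-]
after 12 — propose(0,'y'): ·
after 13 — deliver 0→2: ·
after 14 — deliver 2→0: ·
after 15 — crash(2): n2:✗foll/b8/[-]
after 16 — recover(2): n2:foll/b8/[-]
after 17 — deliver 1→2: ·
after 18 — propose(0,'r'): ·
after 19 — deliver 0→1: ·
after 20 — deliver 1→0: n0:lead/b8/[-]
after 21 — deliver 0→3: n3:foll/b8/[-]
after 22 — deliver 3→0: ·
after 23 — propose(2,'z'): ·
after 24 — crash(1): n1:✗foll/b8/[-]
after 25 — recover(1): n1:foll/b8/[-]

0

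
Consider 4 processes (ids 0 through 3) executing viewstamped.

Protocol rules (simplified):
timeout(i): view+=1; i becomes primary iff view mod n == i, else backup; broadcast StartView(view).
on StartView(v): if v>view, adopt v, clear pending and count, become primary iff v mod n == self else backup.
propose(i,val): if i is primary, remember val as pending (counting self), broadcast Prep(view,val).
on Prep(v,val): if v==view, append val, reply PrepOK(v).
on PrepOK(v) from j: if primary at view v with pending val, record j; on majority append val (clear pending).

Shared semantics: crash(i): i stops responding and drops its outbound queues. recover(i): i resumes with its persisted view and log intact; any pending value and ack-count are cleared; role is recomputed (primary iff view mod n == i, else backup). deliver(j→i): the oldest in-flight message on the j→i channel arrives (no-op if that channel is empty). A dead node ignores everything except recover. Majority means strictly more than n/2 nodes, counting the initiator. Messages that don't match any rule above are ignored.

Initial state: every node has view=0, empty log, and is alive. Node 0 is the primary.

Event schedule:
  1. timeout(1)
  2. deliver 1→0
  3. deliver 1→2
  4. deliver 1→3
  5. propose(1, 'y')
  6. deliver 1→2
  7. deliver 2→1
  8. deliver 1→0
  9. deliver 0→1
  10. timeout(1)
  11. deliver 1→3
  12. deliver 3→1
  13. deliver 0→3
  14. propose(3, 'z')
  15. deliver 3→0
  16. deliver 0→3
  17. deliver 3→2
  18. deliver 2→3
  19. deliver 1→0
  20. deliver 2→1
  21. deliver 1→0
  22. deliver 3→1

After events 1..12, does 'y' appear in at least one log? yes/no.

1. timeout(1):  <1:prim v1 ->
2. deliver 1→0:  <0:back v1 ->
3. deliver 1→2:  <2:back v1 ->
4. deliver 1→3:  <3:back v1 ->
5. propose(1,'y'):  nop
6. deliver 1→2:  <2:back v1 y>
7. deliver 2→1:  nop
8. deliver 1→0:  <0:back v1 y>
9. deliver 0→1:  <1:prim v1 y>
10. timeout(1):  <1:back v2 y>
11. deliver 1→3:  <3:back v1 y>
12. deliver 3→1:  nop

yes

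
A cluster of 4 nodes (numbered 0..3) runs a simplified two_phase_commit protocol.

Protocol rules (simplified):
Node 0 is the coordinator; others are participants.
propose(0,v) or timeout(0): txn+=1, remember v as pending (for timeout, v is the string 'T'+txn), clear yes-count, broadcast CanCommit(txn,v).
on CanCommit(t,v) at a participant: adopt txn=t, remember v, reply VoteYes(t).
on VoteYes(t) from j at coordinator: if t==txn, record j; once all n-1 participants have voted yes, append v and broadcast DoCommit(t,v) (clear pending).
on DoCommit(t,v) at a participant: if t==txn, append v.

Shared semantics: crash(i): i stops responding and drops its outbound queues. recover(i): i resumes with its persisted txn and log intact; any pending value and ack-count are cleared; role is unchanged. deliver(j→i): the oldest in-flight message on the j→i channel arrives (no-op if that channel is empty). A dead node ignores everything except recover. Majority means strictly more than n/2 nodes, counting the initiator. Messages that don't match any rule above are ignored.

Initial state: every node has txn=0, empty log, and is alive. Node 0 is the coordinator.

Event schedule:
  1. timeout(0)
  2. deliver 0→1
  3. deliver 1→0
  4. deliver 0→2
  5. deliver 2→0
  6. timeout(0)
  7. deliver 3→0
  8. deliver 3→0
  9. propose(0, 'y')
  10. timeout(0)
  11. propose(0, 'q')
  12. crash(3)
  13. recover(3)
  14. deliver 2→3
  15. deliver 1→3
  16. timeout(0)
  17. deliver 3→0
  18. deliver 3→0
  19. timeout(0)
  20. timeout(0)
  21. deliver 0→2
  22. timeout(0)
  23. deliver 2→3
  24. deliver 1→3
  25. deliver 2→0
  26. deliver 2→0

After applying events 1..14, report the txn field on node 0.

5

e1 timeout(0): 0[coor,t=1,-]
e2 deliver 0→1: 1[part,t=1,-]
e3 deliver 1→0: ·
e4 deliver 0→2: 2[part,t=1,-]
e5 deliver 2→0: ·
e6 timeout(0): 0[coor,t=2,-]
e7 deliver 3→0: ·
e8 deliver 3→0: ·
e9 propose(0,'y'): 0[coor,t=3,-]
e10 timeout(0): 0[coor,t=4,-]
e11 propose(0,'q'): 0[coor,t=5,-]
e12 crash(3): 3[✗part,t=0,-]
e13 recover(3): 3[part,t=0,-]
e14 deliver 2→3: ·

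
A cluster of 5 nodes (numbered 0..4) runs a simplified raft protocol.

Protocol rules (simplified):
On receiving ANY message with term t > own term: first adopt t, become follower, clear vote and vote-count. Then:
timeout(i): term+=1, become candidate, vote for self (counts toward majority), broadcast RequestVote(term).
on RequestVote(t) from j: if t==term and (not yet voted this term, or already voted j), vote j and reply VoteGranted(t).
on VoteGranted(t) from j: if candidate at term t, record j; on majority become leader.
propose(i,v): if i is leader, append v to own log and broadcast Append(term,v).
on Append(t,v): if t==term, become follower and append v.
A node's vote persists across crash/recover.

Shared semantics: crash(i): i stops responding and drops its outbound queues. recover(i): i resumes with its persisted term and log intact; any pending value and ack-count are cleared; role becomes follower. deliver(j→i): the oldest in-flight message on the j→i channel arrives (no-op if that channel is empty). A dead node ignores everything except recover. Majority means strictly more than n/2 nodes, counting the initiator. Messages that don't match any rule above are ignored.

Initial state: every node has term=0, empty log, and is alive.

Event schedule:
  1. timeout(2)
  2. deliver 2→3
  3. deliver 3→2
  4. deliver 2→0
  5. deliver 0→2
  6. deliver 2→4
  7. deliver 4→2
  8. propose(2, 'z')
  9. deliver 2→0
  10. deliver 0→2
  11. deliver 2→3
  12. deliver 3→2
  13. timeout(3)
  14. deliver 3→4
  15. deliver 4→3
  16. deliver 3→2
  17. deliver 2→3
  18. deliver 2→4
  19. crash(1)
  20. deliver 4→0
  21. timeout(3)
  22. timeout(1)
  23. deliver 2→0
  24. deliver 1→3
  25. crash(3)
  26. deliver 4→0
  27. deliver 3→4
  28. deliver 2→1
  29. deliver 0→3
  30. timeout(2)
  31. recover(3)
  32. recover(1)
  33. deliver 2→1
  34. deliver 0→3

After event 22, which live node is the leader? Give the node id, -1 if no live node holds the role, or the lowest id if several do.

1. timeout(2):  <2:cand t1 ->
2. deliver 2→3:  <3:foll t1 ->
3. deliver 3→2:  nop
4. deliver 2→0:  <0:foll t1 ->
5. deliver 0→2:  <2:lead t1 ->
6. deliver 2→4:  <4:foll t1 ->
7. deliver 4→2:  nop
8. propose(2,'z'):  <2:lead t1 z>
9. deliver 2→0:  <0:foll t1 z>
10. deliver 0→2:  nop
11. deliver 2→3:  <3:foll t1 z>
12. deliver 3→2:  nop
13. timeout(3):  <3:cand t2 z>
14. deliver 3→4:  <4:foll t2 ->
15. deliver 4→3:  nop
16. deliver 3→2:  <2:foll t2 z>
17. deliver 2→3:  <3:lead t2 z>
18. deliver 2→4:  nop
19. crash(1):  <1:✗foll t0 ->
20. deliver 4→0:  nop
21. timeout(3):  <3:cand t3 z>
22. timeout(1):  nop

-1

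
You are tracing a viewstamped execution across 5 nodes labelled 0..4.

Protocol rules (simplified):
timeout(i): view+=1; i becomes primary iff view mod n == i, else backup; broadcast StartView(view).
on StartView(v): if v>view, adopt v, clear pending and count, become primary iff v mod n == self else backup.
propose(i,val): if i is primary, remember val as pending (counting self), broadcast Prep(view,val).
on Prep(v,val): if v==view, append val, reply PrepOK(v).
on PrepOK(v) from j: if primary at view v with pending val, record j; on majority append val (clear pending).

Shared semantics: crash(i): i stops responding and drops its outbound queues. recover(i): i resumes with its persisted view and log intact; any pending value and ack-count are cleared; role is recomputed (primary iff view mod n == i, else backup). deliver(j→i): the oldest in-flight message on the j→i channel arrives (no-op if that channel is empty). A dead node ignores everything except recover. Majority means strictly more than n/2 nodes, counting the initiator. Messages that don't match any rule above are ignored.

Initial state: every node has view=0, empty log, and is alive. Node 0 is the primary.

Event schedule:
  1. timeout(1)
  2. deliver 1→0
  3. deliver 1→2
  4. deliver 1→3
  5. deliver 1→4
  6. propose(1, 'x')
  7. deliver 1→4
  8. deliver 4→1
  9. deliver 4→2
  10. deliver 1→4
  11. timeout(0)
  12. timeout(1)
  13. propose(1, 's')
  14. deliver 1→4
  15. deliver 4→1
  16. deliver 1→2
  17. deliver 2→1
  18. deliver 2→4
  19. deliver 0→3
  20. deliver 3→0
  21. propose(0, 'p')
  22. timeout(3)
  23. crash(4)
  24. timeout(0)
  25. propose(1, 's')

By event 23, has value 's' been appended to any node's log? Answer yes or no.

no

e1 timeout(1): 1[prim,v=1,-]
e2 deliver 1→0: 0[back,v=1,-]
e3 deliver 1→2: 2[back,v=1,-]
e4 deliver 1→3: 3[back,v=1,-]
e5 deliver 1→4: 4[back,v=1,-]
e6 propose(1,'x'): ·
e7 deliver 1→4: 4[back,v=1,x]
e8 deliver 4→1: ·
e9 deliver 4→2: ·
e10 deliver 1→4: ·
e11 timeout(0): 0[back,v=2,-]
e12 timeout(1): 1[back,v=2,-]
e13 propose(1,'s'): ·
e14 deliver 1→4: 4[back,v=2,x]
e15 deliver 4→1: ·
e16 deliver 1→2: 2[back,v=1,x]
e17 deliver 2→1: ·
e18 deliver 2→4: ·
e19 deliver 0→3: 3[back,v=2,-]
e20 deliver 3→0: ·
e21 propose(0,'p'): ·
e22 timeout(3): 3[prim,v=3,-]
e23 crash(4): 4[✗back,v=2,x]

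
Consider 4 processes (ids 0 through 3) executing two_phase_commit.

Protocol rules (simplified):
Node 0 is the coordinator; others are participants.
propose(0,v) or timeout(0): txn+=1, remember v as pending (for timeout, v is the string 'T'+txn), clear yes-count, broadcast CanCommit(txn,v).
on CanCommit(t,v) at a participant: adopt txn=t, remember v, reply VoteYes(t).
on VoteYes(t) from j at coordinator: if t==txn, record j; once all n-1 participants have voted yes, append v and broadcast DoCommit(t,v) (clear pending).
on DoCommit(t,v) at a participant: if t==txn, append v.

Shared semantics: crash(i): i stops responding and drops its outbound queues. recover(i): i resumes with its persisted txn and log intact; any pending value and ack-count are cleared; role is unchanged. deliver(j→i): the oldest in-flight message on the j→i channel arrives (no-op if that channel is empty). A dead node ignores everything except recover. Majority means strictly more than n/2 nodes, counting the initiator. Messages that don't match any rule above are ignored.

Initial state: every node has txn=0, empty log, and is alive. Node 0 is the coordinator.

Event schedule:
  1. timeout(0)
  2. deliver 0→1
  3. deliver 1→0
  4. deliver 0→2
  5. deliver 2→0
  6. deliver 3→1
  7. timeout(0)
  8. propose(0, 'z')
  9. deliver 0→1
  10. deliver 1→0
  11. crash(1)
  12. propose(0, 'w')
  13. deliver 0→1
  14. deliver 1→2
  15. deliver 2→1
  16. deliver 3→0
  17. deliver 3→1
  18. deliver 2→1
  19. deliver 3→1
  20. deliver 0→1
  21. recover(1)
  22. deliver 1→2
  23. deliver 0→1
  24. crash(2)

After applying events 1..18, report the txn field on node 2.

e1 timeout(0): 0[coor,t=1,-]
e2 deliver 0→1: 1[part,t=1,-]
e3 deliver 1→0: ·
e4 deliver 0→2: 2[part,t=1,-]
e5 deliver 2→0: ·
e6 deliver 3→1: ·
e7 timeout(0): 0[coor,t=2,-]
e8 propose(0,'z'): 0[coor,t=3,-]
e9 deliver 0→1: 1[part,t=2,-]
e10 deliver 1→0: ·
e11 crash(1): 1[✗part,t=2,-]
e12 propose(0,'w'): 0[coor,t=4,-]
e13 deliver 0→1: ·
e14 deliver 1→2: ·
e15 deliver 2→1: ·
e16 deliver 3→0: ·
e17 deliver 3→1: ·
e18 deliver 2→1: ·

1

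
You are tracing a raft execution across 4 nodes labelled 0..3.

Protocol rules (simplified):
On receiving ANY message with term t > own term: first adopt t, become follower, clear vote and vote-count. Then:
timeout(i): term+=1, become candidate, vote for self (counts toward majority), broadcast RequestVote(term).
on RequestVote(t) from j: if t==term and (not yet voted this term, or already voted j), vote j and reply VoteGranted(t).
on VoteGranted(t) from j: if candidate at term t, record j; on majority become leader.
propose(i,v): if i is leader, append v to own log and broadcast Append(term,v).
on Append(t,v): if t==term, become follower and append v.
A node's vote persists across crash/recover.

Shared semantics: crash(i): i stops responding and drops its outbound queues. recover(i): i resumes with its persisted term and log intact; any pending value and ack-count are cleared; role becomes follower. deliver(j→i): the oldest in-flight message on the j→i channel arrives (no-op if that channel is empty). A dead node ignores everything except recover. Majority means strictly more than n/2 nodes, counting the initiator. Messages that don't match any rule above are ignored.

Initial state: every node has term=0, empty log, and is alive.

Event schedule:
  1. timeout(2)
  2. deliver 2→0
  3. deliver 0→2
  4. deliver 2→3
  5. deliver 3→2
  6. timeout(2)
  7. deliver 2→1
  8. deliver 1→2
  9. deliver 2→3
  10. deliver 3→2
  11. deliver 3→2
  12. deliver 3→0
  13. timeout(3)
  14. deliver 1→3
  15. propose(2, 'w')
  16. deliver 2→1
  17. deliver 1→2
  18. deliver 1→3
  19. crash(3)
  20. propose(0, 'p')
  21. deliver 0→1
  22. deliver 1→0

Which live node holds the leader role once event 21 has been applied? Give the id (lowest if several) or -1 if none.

2

1. timeout(2):  <2:cand t1 ->
2. deliver 2→0:  <0:foll t1 ->
3. deliver 0→2:  nop
4. deliver 2→3:  <3:foll t1 ->
5. deliver 3→2:  <2:lead t1 ->
6. timeout(2):  <2:cand t2 ->
7. deliver 2→1:  <1:foll t1 ->
8. deliver 1→2:  nop
9. deliver 2→3:  <3:foll t2 ->
10. deliver 3→2:  nop
11. deliver 3→2:  nop
12. deliver 3→0:  nop
13. timeout(3):  <3:cand t3 ->
14. deliver 1→3:  nop
15. propose(2,'w'):  nop
16. deliver 2→1:  <1:foll t2 ->
17. deliver 1→2:  <2:lead t2 ->
18. deliver 1→3:  nop
19. crash(3):  <3:✗cand t3 ->
20. propose(0,'p'):  nop
21. deliver 0→1:  nop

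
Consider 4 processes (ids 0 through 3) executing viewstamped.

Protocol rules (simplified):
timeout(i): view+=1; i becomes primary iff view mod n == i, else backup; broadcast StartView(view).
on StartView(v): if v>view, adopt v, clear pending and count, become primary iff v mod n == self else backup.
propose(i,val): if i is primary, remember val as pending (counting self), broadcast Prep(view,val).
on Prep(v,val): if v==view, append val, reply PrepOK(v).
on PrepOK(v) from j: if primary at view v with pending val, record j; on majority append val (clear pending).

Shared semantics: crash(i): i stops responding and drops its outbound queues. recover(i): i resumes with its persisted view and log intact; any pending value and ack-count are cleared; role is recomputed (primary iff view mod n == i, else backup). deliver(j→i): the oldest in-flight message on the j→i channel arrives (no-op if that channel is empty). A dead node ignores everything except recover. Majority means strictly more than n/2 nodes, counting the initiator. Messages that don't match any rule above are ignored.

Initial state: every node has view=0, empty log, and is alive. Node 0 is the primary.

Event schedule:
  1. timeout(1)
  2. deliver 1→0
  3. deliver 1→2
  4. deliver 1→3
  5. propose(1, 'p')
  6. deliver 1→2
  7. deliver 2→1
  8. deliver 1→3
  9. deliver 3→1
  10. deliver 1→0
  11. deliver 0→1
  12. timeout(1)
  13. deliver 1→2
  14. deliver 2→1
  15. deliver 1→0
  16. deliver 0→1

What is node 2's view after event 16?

2

e1 timeout(1): 1[prim,v=1,-]
e2 deliver 1→0: 0[back,v=1,-]
e3 deliver 1→2: 2[back,v=1,-]
e4 deliver 1→3: 3[back,v=1,-]
e5 propose(1,'p'): ·
e6 deliver 1→2: 2[back,v=1,p]
e7 deliver 2→1: ·
e8 deliver 1→3: 3[back,v=1,p]
e9 deliver 3→1: 1[prim,v=1,p]
e10 deliver 1→0: 0[back,v=1,p]
e11 deliver 0→1: ·
e12 timeout(1): 1[back,v=2,p]
e13 deliver 1→2: 2[prim,v=2,p]
e14 deliver 2→1: ·
e15 deliver 1→0: 0[back,v=2,p]
e16 deliver 0→1: ·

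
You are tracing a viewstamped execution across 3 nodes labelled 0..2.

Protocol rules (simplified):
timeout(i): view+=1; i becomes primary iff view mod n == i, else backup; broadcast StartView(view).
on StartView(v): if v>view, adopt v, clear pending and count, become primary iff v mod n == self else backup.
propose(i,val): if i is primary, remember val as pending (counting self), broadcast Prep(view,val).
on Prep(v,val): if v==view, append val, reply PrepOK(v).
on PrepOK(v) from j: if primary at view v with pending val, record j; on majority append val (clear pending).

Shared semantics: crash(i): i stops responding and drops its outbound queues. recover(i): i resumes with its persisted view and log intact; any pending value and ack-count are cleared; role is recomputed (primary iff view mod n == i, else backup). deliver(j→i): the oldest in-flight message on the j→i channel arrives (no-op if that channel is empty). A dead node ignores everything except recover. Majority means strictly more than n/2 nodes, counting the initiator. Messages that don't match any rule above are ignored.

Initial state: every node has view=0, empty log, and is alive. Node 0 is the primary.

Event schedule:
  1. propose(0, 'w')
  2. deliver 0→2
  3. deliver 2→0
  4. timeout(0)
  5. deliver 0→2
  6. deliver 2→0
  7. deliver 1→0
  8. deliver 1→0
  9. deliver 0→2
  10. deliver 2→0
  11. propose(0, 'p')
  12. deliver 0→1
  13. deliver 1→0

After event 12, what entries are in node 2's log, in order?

[1] propose(0,'w') → ∅
[2] deliver 0→2 → N2(back v0 [w])
[3] deliver 2→0 → N0(prim v0 [w])
[4] timeout(0) → N0(back v1 [w])
[5] deliver 0→2 → N2(back v1 [w])
[6] deliver 2→0 → ∅
[7] deliver 1→0 → ∅
[8] deliver 1→0 → ∅
[9] deliver 0→2 → ∅
[10] deliver 2→0 → ∅
[11] propose(0,'p') → ∅
[12] deliver 0→1 → N1(back v0 [w])

w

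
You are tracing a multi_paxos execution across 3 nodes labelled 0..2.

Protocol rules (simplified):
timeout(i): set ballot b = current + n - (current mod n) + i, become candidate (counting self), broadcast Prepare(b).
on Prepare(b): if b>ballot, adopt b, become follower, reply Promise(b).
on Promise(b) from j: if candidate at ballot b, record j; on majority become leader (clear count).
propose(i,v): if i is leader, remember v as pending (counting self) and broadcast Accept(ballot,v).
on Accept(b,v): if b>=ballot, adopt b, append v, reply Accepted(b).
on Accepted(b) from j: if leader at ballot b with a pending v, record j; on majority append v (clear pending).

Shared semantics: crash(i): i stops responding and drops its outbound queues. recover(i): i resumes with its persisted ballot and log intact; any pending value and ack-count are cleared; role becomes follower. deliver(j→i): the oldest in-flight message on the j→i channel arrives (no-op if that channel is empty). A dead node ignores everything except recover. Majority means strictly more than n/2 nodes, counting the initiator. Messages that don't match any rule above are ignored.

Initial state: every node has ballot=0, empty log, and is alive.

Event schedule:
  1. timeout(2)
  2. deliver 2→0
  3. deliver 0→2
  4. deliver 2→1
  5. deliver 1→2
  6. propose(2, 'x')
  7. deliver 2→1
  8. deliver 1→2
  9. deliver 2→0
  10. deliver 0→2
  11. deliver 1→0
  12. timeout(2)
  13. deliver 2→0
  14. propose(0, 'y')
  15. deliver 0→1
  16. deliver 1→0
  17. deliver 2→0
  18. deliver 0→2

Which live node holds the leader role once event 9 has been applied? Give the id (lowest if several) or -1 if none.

2

step 1 timeout(2): 2={cand,b=5,log=-}
step 2 deliver 2→0: 0={foll,b=5,log=-}
step 3 deliver 0→2: 2={lead,b=5,log=-}
step 4 deliver 2→1: 1={foll,b=5,log=-}
step 5 deliver 1→2: —
step 6 propose(2,'x'): —
step 7 deliver 2→1: 1={foll,b=5,log=x}
step 8 deliver 1→2: 2={lead,b=5,log=x}
step 9 deliver 2→0: 0={foll,b=5,log=x}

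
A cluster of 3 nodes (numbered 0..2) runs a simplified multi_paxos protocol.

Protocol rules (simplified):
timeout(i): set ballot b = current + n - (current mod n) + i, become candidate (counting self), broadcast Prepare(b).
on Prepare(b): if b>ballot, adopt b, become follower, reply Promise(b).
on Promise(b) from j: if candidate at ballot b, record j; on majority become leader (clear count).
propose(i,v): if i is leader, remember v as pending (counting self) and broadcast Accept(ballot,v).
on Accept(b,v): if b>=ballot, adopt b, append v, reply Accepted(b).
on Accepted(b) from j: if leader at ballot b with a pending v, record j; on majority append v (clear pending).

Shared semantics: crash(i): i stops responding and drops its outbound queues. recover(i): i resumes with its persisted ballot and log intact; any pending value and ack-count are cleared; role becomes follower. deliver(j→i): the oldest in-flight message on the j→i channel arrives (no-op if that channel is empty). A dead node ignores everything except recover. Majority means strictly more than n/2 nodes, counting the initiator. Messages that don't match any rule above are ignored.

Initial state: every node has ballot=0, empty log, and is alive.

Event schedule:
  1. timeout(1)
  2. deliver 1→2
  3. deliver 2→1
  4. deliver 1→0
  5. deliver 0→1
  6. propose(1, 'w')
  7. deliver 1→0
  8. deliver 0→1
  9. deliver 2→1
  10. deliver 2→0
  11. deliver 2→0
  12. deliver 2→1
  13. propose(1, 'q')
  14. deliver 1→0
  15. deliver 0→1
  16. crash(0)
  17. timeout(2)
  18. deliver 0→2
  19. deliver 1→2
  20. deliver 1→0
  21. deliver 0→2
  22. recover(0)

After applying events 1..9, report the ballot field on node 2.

[1] timeout(1) → N1(cand b4 [-])
[2] deliver 1→2 → N2(foll b4 [-])
[3] deliver 2→1 → N1(lead b4 [-])
[4] deliver 1→0 → N0(foll b4 [-])
[5] deliver 0→1 → ∅
[6] propose(1,'w') → ∅
[7] deliver 1→0 → N0(foll b4 [w])
[8] deliver 0→1 → N1(lead b4 [w])
[9] deliver 2→1 → ∅

4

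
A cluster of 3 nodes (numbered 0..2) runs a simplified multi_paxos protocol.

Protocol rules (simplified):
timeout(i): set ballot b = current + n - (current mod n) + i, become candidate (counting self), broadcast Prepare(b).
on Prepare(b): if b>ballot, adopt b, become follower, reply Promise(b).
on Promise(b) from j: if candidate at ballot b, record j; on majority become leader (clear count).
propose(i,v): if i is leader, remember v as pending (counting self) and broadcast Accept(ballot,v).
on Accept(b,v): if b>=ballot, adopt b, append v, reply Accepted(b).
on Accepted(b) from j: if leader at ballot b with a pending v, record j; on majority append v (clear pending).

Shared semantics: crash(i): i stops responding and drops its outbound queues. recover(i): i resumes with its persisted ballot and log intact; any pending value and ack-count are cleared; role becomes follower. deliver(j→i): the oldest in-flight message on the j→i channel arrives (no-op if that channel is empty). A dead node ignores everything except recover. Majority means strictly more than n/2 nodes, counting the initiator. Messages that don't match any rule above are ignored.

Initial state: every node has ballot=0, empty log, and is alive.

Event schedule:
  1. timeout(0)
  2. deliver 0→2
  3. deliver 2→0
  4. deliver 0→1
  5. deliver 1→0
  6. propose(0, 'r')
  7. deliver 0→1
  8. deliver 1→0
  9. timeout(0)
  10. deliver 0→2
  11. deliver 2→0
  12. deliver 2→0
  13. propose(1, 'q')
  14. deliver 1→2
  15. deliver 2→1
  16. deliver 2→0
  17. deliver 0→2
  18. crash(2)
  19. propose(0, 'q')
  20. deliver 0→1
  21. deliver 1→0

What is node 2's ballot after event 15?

e1 timeout(0): 0[cand,b=3,-]
e2 deliver 0→2: 2[foll,b=3,-]
e3 deliver 2→0: 0[lead,b=3,-]
e4 deliver 0→1: 1[foll,b=3,-]
e5 deliver 1→0: ·
e6 propose(0,'r'): ·
e7 deliver 0→1: 1[foll,b=3,r]
e8 deliver 1→0: 0[lead,b=3,r]
e9 timeout(0): 0[cand,b=6,r]
e10 deliver 0→2: 2[foll,b=3,r]
e11 deliver 2→0: ·
e12 deliver 2→0: ·
e13 propose(1,'q'): ·
e14 deliver 1→2: ·
e15 deliver 2→1: ·

3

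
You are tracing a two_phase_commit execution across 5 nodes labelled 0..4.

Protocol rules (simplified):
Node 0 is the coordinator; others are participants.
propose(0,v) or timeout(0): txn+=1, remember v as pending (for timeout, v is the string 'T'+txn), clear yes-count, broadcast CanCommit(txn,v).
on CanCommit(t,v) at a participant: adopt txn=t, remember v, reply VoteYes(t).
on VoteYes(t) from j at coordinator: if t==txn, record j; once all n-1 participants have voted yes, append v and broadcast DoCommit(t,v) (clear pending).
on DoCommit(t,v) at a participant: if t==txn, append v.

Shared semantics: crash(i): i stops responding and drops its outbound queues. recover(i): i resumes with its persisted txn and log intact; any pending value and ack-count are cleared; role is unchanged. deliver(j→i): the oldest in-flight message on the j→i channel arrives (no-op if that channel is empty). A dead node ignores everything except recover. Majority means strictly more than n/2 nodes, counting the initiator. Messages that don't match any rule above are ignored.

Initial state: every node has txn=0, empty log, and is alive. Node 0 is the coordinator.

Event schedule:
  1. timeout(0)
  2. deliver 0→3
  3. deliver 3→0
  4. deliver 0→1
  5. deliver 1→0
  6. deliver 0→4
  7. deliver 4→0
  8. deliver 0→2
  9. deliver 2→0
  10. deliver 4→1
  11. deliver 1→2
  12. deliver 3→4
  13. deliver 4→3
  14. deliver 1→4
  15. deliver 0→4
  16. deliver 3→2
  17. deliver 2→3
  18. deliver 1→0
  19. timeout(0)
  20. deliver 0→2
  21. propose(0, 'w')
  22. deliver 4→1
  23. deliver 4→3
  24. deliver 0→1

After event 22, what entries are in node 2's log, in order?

e1 timeout(0): 0[coor,t=1,-]
e2 deliver 0→3: 3[part,t=1,-]
e3 deliver 3→0: ·
e4 deliver 0→1: 1[part,t=1,-]
e5 deliver 1→0: ·
e6 deliver 0→4: 4[part,t=1,-]
e7 deliver 4→0: ·
e8 deliver 0→2: 2[part,t=1,-]
e9 deliver 2→0: 0[coor,t=1,T1]
e10 deliver 4→1: ·
e11 deliver 1→2: ·
e12 deliver 3→4: ·
e13 deliver 4→3: ·
e14 deliver 1→4: ·
e15 deliver 0→4: 4[part,t=1,T1]
e16 deliver 3→2: ·
e17 deliver 2→3: ·
e18 deliver 1→0: ·
e19 timeout(0): 0[coor,t=2,T1]
e20 deliver 0→2: 2[part,t=1,T1]
e21 propose(0,'w'): 0[coor,t=3,T1]
e22 deliver 4→1: ·

T1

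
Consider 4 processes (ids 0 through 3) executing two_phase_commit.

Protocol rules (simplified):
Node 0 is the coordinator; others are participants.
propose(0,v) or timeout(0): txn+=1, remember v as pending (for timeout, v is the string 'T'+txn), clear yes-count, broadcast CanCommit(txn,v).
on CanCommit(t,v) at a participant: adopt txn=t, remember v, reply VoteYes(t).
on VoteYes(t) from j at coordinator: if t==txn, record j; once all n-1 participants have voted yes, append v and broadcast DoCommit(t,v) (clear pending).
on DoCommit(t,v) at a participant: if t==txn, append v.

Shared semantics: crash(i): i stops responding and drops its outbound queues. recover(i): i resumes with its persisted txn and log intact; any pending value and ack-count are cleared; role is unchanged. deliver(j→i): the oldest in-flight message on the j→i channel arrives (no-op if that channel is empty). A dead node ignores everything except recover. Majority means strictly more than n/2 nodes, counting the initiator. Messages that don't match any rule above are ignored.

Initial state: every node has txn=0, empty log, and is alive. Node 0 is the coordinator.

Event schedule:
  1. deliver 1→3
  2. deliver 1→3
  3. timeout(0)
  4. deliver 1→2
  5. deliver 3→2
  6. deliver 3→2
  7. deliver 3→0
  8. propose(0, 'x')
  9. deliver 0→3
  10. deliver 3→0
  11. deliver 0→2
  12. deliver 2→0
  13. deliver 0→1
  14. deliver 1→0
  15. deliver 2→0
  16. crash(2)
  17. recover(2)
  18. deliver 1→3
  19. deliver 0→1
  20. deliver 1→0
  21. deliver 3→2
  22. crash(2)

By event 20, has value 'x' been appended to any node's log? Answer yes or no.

1. deliver 1→3:  nop
2. deliver 1→3:  nop
3. timeout(0):  <0:coor t1 ->
4. deliver 1→2:  nop
5. deliver 3→2:  nop
6. deliver 3→2:  nop
7. deliver 3→0:  nop
8. propose(0,'x'):  <0:coor t2 ->
9. deliver 0→3:  <3:part t1 ->
10. deliver 3→0:  nop
11. deliver 0→2:  <2:part t1 ->
12. deliver 2→0:  nop
13. deliver 0→1:  <1:part t1 ->
14. deliver 1→0:  nop
15. deliver 2→0:  nop
16. crash(2):  <2:✗part t1 ->
17. recover(2):  <2:part t1 ->
18. deliver 1→3:  nop
19. deliver 0→1:  <1:part t2 ->
20. deliver 1→0:  nop

no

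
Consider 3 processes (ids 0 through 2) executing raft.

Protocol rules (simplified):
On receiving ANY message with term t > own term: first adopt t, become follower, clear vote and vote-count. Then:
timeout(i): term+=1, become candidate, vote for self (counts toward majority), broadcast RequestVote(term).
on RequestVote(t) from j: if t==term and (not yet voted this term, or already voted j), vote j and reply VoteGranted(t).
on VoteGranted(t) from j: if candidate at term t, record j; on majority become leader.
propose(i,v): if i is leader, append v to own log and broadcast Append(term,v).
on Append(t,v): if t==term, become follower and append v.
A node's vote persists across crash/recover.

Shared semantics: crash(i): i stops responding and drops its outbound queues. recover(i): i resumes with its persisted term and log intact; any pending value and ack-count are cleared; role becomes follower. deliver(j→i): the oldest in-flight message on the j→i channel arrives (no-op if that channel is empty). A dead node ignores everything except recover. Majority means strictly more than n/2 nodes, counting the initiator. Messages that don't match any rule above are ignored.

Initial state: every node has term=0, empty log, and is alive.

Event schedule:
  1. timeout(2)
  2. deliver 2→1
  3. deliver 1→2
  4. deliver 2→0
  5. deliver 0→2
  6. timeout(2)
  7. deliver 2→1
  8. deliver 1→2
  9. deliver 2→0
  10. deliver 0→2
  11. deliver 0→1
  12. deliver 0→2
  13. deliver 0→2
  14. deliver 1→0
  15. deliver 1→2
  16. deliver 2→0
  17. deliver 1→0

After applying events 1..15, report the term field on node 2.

2

step 1 timeout(2): 2={cand,t=1,log=-}
step 2 deliver 2→1: 1={foll,t=1,log=-}
step 3 deliver 1→2: 2={lead,t=1,log=-}
step 4 deliver 2→0: 0={foll,t=1,log=-}
step 5 deliver 0→2: —
step 6 timeout(2): 2={cand,t=2,log=-}
step 7 deliver 2→1: 1={foll,t=2,log=-}
step 8 deliver 1→2: 2={lead,t=2,log=-}
step 9 deliver 2→0: 0={foll,t=2,log=-}
step 10 deliver 0→2: —
step 11 deliver 0→1: —
step 12 deliver 0→2: —
step 13 deliver 0→2: —
step 14 deliver 1→0: —
step 15 deliver 1→2: —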